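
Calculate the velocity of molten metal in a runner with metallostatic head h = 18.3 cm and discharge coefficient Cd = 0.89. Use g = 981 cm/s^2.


Formula: v = Cd * sqrt(2 * g * h)  (Torricelli with discharge coefficient)
2*g*h = 2 * 981 * 18.3 = 35904.6 cm^2/s^2
sqrt(35904.6) = 189.48509 cm/s
v = 0.89 * 189.48509 = 168.6417 cm/s

168.6417 cm/s


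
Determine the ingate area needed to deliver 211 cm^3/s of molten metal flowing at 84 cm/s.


Formula: A_ingate = Q / v  (continuity equation)
A = 211 cm^3/s / 84 cm/s = 2.5119 cm^2

Answer: 2.5119 cm^2


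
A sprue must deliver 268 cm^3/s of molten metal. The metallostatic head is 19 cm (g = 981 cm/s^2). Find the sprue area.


Formula: v = sqrt(2*g*h), A = Q/v
Velocity: v = sqrt(2 * 981 * 19) = sqrt(37278) = 193.0751 cm/s
Sprue area: A = Q / v = 268 / 193.0751 = 1.3881 cm^2

Final answer: 1.3881 cm^2


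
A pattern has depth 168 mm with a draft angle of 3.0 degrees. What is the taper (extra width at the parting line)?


Formula: taper = depth * tan(draft_angle)
tan(3.0 deg) = 0.0524078
taper = 168 mm * 0.0524078 = 8.8045 mm

Answer: 8.8045 mm


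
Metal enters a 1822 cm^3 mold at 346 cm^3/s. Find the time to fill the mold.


Formula: t_fill = V_mold / Q_flow
t = 1822 cm^3 / 346 cm^3/s = 5.2659 s

Final answer: 5.2659 s


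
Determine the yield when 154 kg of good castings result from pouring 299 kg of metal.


Formula: Casting Yield = (W_good / W_total) * 100
Yield = (154 kg / 299 kg) * 100 = 51.5050%

51.5050%


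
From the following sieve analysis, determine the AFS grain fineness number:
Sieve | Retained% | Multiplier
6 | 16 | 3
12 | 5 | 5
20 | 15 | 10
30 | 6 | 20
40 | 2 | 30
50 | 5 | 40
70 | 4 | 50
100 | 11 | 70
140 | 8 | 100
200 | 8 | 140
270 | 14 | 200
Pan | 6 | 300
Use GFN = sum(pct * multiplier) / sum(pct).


Formula: GFN = sum(pct * multiplier) / sum(pct)
sum(pct * multiplier) = 8093
sum(pct) = 100
GFN = 8093 / 100 = 80.93

Final answer: 80.93


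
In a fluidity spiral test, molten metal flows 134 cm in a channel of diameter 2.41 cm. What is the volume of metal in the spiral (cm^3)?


Formula: V = pi * (d/2)^2 * L  (cylinder volume)
Radius = 2.41/2 = 1.205 cm
V = pi * 1.205^2 * 134 = 611.2639 cm^3

611.2639 cm^3


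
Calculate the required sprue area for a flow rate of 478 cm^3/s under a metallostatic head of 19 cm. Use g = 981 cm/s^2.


Formula: v = sqrt(2*g*h), A = Q/v
Velocity: v = sqrt(2 * 981 * 19) = sqrt(37278) = 193.0751 cm/s
Sprue area: A = Q / v = 478 / 193.0751 = 2.4757 cm^2

Final answer: 2.4757 cm^2


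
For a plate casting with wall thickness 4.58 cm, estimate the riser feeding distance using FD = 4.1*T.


Formula: FD = 4.1 * T  (riser feeding-distance rule)
FD = 4.1 * 4.58 cm = 18.7780 cm

Answer: 18.7780 cm


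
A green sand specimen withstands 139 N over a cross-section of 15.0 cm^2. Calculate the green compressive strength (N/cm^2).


Formula: Compressive Strength = Force / Area
Strength = 139 N / 15.0 cm^2 = 9.2667 N/cm^2

9.2667 N/cm^2


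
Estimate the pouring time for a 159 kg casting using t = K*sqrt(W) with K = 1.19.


Formula: t = K * sqrt(W)
sqrt(W) = sqrt(159) = 12.60952
t = 1.19 * 12.60952 = 15.0053 s

Answer: 15.0053 s


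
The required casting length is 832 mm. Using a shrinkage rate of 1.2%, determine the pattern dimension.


Formula: L_pattern = L_casting * (1 + shrinkage_rate/100)
Shrinkage factor = 1 + 1.2/100 = 1.012
L_pattern = 832 mm * 1.012 = 841.9840 mm

841.9840 mm


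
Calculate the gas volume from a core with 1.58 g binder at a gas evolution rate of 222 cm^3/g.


Formula: V_gas = W_binder * gas_evolution_rate
V = 1.58 g * 222 cm^3/g = 350.7600 cm^3

350.7600 cm^3


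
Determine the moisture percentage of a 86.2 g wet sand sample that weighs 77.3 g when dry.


Formula: MC = (W_wet - W_dry) / W_wet * 100
Water mass = 86.2 - 77.3 = 8.9 g
MC = 8.9 / 86.2 * 100 = 10.3248%


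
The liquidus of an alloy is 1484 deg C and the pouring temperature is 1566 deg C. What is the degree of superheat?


Formula: Superheat = T_pour - T_melt
Superheat = 1566 - 1484 = 82 deg C


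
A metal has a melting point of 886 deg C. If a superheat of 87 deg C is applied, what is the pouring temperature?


Formula: T_pour = T_melt + Superheat
T_pour = 886 + 87 = 973 deg C

Final answer: 973 deg C


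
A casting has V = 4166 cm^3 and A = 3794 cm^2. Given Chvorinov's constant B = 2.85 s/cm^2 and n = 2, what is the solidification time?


Formula: t_s = B * (V/A)^n  (Chvorinov's rule, n=2)
Modulus M = V/A = 4166/3794 = 1.098050 cm
M^2 = 1.098050^2 = 1.205714 cm^2
t_s = 2.85 * 1.205714 = 3.4363 s

3.4363 s


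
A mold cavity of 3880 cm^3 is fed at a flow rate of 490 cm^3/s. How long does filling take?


Formula: t_fill = V_mold / Q_flow
t = 3880 cm^3 / 490 cm^3/s = 7.9184 s

Final answer: 7.9184 s


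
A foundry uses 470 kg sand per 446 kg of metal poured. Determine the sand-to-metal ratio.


Formula: Sand-to-Metal Ratio = W_sand / W_metal
Ratio = 470 kg / 446 kg = 1.0538


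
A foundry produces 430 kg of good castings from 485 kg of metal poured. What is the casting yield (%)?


Formula: Casting Yield = (W_good / W_total) * 100
Yield = (430 kg / 485 kg) * 100 = 88.6598%


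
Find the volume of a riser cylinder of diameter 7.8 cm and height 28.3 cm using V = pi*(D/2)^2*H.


Formula: V = pi * (D/2)^2 * H  (cylinder volume)
Radius = D/2 = 7.8/2 = 3.9 cm
V = pi * 3.9^2 * 28.3 = 1352.2766 cm^3


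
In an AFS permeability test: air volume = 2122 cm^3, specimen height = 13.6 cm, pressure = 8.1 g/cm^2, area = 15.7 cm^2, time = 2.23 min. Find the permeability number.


Formula: Permeability Number P = (V * H) / (p * A * t)
Numerator: V * H = 2122 * 13.6 = 28859.2
Denominator: p * A * t = 8.1 * 15.7 * 2.23 = 283.5891
P = 28859.2 / 283.5891 = 101.7641


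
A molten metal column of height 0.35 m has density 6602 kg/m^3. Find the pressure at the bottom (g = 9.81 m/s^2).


Formula: P = rho * g * h
rho * g = 6602 * 9.81 = 64765.62 N/m^3
P = 64765.62 * 0.35 = 22667.9670 Pa

22667.9670 Pa


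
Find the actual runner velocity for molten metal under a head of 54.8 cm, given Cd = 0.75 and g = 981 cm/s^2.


Formula: v = Cd * sqrt(2 * g * h)  (Torricelli with discharge coefficient)
2*g*h = 2 * 981 * 54.8 = 107517.6 cm^2/s^2
sqrt(107517.6) = 327.89876 cm/s
v = 0.75 * 327.89876 = 245.9241 cm/s


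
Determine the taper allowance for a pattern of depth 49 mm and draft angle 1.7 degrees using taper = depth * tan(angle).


Formula: taper = depth * tan(draft_angle)
tan(1.7 deg) = 0.0296793
taper = 49 mm * 0.0296793 = 1.4543 mm

Answer: 1.4543 mm


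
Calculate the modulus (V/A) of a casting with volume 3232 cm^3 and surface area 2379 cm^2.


Formula: Casting Modulus M = V / A
M = 3232 cm^3 / 2379 cm^2 = 1.3586 cm


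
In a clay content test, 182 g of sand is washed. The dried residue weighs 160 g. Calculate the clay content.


Formula: Clay% = (W_total - W_washed) / W_total * 100
Clay mass = 182 - 160 = 22 g
Clay% = 22 / 182 * 100 = 12.0879%

Answer: 12.0879%


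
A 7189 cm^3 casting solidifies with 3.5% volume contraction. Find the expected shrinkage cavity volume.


Formula: V_shrink = V_casting * shrinkage_pct / 100
V_shrink = 7189 cm^3 * 3.5 / 100 = 251.6150 cm^3

251.6150 cm^3


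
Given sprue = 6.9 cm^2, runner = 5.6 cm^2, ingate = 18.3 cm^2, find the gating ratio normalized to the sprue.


Sprue:Runner:Ingate = 1 : 5.6/6.9 : 18.3/6.9 = 1:0.81:2.65

Answer: 1:0.81:2.65


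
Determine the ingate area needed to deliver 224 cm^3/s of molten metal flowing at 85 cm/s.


Formula: A_ingate = Q / v  (continuity equation)
A = 224 cm^3/s / 85 cm/s = 2.6353 cm^2

Answer: 2.6353 cm^2


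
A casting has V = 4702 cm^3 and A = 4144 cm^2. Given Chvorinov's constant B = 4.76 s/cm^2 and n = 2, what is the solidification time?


Formula: t_s = B * (V/A)^n  (Chvorinov's rule, n=2)
Modulus M = V/A = 4702/4144 = 1.134653 cm
M^2 = 1.134653^2 = 1.287437 cm^2
t_s = 4.76 * 1.287437 = 6.1282 s

6.1282 s


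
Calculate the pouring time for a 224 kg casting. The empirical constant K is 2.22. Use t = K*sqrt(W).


Formula: t = K * sqrt(W)
sqrt(W) = sqrt(224) = 14.96663
t = 2.22 * 14.96663 = 33.2259 s

Final answer: 33.2259 s


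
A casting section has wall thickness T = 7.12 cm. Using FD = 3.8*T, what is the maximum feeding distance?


Formula: FD = 3.8 * T  (riser feeding-distance rule)
FD = 3.8 * 7.12 cm = 27.0560 cm

Answer: 27.0560 cm


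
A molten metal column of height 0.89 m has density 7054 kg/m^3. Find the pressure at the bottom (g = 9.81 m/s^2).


Formula: P = rho * g * h
rho * g = 7054 * 9.81 = 69199.74 N/m^3
P = 69199.74 * 0.89 = 61587.7686 Pa

61587.7686 Pa


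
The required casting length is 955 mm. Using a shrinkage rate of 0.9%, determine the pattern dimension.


Formula: L_pattern = L_casting * (1 + shrinkage_rate/100)
Shrinkage factor = 1 + 0.9/100 = 1.009
L_pattern = 955 mm * 1.009 = 963.5950 mm

963.5950 mm


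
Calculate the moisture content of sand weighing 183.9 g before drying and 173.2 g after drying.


Formula: MC = (W_wet - W_dry) / W_wet * 100
Water mass = 183.9 - 173.2 = 10.7 g
MC = 10.7 / 183.9 * 100 = 5.8184%

Answer: 5.8184%


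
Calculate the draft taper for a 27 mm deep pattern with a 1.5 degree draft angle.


Formula: taper = depth * tan(draft_angle)
tan(1.5 deg) = 0.0261859
taper = 27 mm * 0.0261859 = 0.7070 mm


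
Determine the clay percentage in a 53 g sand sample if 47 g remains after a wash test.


Formula: Clay% = (W_total - W_washed) / W_total * 100
Clay mass = 53 - 47 = 6 g
Clay% = 6 / 53 * 100 = 11.3208%


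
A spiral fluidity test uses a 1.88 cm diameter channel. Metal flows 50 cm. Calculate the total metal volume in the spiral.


Formula: V = pi * (d/2)^2 * L  (cylinder volume)
Radius = 1.88/2 = 0.94 cm
V = pi * 0.94^2 * 50 = 138.7956 cm^3

Final answer: 138.7956 cm^3


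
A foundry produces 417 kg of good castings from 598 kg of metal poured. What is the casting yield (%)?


Formula: Casting Yield = (W_good / W_total) * 100
Yield = (417 kg / 598 kg) * 100 = 69.7324%

Final answer: 69.7324%


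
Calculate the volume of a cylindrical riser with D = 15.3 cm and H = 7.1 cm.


Formula: V = pi * (D/2)^2 * H  (cylinder volume)
Radius = D/2 = 15.3/2 = 7.65 cm
V = pi * 7.65^2 * 7.1 = 1305.3624 cm^3

Final answer: 1305.3624 cm^3


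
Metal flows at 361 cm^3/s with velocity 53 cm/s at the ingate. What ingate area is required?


Formula: A_ingate = Q / v  (continuity equation)
A = 361 cm^3/s / 53 cm/s = 6.8113 cm^2

Final answer: 6.8113 cm^2


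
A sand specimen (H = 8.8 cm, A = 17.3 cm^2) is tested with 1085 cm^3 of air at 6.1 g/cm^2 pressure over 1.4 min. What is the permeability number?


Formula: Permeability Number P = (V * H) / (p * A * t)
Numerator: V * H = 1085 * 8.8 = 9548.0
Denominator: p * A * t = 6.1 * 17.3 * 1.4 = 147.742
P = 9548.0 / 147.742 = 64.6262

Answer: 64.6262


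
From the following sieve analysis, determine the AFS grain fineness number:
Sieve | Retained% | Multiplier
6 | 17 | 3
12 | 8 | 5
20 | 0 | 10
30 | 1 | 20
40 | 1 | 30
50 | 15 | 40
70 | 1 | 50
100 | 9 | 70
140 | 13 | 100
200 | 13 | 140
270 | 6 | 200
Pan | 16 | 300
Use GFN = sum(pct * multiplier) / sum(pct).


Formula: GFN = sum(pct * multiplier) / sum(pct)
sum(pct * multiplier) = 10541
sum(pct) = 100
GFN = 10541 / 100 = 105.41

105.41


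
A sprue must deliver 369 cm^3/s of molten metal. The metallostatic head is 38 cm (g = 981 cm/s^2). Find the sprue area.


Formula: v = sqrt(2*g*h), A = Q/v
Velocity: v = sqrt(2 * 981 * 38) = sqrt(74556) = 273.0494 cm/s
Sprue area: A = Q / v = 369 / 273.0494 = 1.3514 cm^2

1.3514 cm^2


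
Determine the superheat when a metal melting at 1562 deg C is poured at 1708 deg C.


Formula: Superheat = T_pour - T_melt
Superheat = 1708 - 1562 = 146 deg C

Final answer: 146 deg C


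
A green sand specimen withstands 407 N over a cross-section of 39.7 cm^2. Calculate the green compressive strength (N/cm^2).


Formula: Compressive Strength = Force / Area
Strength = 407 N / 39.7 cm^2 = 10.2519 N/cm^2

Answer: 10.2519 N/cm^2


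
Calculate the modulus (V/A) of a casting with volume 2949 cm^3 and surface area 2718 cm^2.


Formula: Casting Modulus M = V / A
M = 2949 cm^3 / 2718 cm^2 = 1.0850 cm

Answer: 1.0850 cm


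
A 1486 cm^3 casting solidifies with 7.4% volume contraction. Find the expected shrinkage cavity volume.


Formula: V_shrink = V_casting * shrinkage_pct / 100
V_shrink = 1486 cm^3 * 7.4 / 100 = 109.9640 cm^3

Final answer: 109.9640 cm^3


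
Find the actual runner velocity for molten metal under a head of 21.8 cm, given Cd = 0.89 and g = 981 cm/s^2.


Formula: v = Cd * sqrt(2 * g * h)  (Torricelli with discharge coefficient)
2*g*h = 2 * 981 * 21.8 = 42771.6 cm^2/s^2
sqrt(42771.6) = 206.81296 cm/s
v = 0.89 * 206.81296 = 184.0635 cm/s


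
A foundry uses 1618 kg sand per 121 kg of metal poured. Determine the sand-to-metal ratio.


Formula: Sand-to-Metal Ratio = W_sand / W_metal
Ratio = 1618 kg / 121 kg = 13.3719

Answer: 13.3719


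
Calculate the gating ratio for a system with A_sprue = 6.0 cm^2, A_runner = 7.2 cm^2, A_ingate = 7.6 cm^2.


Sprue:Runner:Ingate = 1 : 7.2/6.0 : 7.6/6.0 = 1:1.20:1.27

Answer: 1:1.20:1.27


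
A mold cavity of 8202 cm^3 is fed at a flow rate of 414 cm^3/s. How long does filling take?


Formula: t_fill = V_mold / Q_flow
t = 8202 cm^3 / 414 cm^3/s = 19.8116 s

Answer: 19.8116 s


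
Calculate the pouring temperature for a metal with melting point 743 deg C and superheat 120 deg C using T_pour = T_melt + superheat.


Formula: T_pour = T_melt + Superheat
T_pour = 743 + 120 = 863 deg C

863 deg C


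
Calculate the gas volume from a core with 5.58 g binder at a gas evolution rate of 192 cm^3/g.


Formula: V_gas = W_binder * gas_evolution_rate
V = 5.58 g * 192 cm^3/g = 1071.3600 cm^3


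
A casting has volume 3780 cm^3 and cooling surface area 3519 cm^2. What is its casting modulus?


Formula: Casting Modulus M = V / A
M = 3780 cm^3 / 3519 cm^2 = 1.0742 cm


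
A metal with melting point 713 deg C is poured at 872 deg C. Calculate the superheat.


Formula: Superheat = T_pour - T_melt
Superheat = 872 - 713 = 159 deg C


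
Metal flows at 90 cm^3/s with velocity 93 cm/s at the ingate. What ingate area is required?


Formula: A_ingate = Q / v  (continuity equation)
A = 90 cm^3/s / 93 cm/s = 0.9677 cm^2

0.9677 cm^2


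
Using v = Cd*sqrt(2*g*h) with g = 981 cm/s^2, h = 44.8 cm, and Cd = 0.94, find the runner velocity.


Formula: v = Cd * sqrt(2 * g * h)  (Torricelli with discharge coefficient)
2*g*h = 2 * 981 * 44.8 = 87897.6 cm^2/s^2
sqrt(87897.6) = 296.47529 cm/s
v = 0.94 * 296.47529 = 278.6868 cm/s

Final answer: 278.6868 cm/s


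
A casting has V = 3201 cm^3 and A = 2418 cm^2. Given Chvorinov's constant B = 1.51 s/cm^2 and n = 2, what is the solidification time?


Formula: t_s = B * (V/A)^n  (Chvorinov's rule, n=2)
Modulus M = V/A = 3201/2418 = 1.323821 cm
M^2 = 1.323821^2 = 1.752502 cm^2
t_s = 1.51 * 1.752502 = 2.6463 s

2.6463 s


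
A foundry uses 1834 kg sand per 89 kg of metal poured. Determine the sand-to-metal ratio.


Formula: Sand-to-Metal Ratio = W_sand / W_metal
Ratio = 1834 kg / 89 kg = 20.6067

Final answer: 20.6067


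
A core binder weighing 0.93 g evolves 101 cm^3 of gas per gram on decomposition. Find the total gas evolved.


Formula: V_gas = W_binder * gas_evolution_rate
V = 0.93 g * 101 cm^3/g = 93.9300 cm^3


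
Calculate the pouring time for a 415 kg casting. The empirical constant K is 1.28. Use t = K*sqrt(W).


Formula: t = K * sqrt(W)
sqrt(W) = sqrt(415) = 20.37155
t = 1.28 * 20.37155 = 26.0756 s

Answer: 26.0756 s


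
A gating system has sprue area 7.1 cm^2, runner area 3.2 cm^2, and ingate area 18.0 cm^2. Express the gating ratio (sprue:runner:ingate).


Sprue:Runner:Ingate = 1 : 3.2/7.1 : 18.0/7.1 = 1:0.45:2.54

Answer: 1:0.45:2.54


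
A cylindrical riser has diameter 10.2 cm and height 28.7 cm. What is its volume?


Formula: V = pi * (D/2)^2 * H  (cylinder volume)
Radius = D/2 = 10.2/2 = 5.1 cm
V = pi * 5.1^2 * 28.7 = 2345.1581 cm^3

Answer: 2345.1581 cm^3


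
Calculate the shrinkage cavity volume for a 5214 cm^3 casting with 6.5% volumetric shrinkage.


Formula: V_shrink = V_casting * shrinkage_pct / 100
V_shrink = 5214 cm^3 * 6.5 / 100 = 338.9100 cm^3


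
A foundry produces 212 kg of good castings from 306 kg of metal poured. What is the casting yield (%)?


Formula: Casting Yield = (W_good / W_total) * 100
Yield = (212 kg / 306 kg) * 100 = 69.2810%

69.2810%


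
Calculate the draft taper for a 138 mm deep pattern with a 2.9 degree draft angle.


Formula: taper = depth * tan(draft_angle)
tan(2.9 deg) = 0.0506578
taper = 138 mm * 0.0506578 = 6.9908 mm

6.9908 mm


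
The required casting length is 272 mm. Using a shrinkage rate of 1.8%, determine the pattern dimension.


Formula: L_pattern = L_casting * (1 + shrinkage_rate/100)
Shrinkage factor = 1 + 1.8/100 = 1.018
L_pattern = 272 mm * 1.018 = 276.8960 mm


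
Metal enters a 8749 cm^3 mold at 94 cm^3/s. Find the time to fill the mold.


Formula: t_fill = V_mold / Q_flow
t = 8749 cm^3 / 94 cm^3/s = 93.0745 s


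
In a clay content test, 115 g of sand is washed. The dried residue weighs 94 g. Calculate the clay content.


Formula: Clay% = (W_total - W_washed) / W_total * 100
Clay mass = 115 - 94 = 21 g
Clay% = 21 / 115 * 100 = 18.2609%

Answer: 18.2609%


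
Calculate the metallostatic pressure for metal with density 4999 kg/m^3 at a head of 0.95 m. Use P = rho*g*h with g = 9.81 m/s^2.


Formula: P = rho * g * h
rho * g = 4999 * 9.81 = 49040.19 N/m^3
P = 49040.19 * 0.95 = 46588.1805 Pa

Final answer: 46588.1805 Pa


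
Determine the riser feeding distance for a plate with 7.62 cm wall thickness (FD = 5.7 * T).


Formula: FD = 5.7 * T  (riser feeding-distance rule)
FD = 5.7 * 7.62 cm = 43.4340 cm

43.4340 cm


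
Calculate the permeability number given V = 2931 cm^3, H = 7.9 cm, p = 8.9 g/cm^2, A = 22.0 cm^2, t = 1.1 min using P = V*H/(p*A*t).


Formula: Permeability Number P = (V * H) / (p * A * t)
Numerator: V * H = 2931 * 7.9 = 23154.9
Denominator: p * A * t = 8.9 * 22.0 * 1.1 = 215.38
P = 23154.9 / 215.38 = 107.5072

Final answer: 107.5072


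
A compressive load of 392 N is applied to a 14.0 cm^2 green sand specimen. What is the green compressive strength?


Formula: Compressive Strength = Force / Area
Strength = 392 N / 14.0 cm^2 = 28.0000 N/cm^2

Final answer: 28.0000 N/cm^2


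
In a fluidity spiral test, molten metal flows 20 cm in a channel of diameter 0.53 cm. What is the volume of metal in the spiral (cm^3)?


Formula: V = pi * (d/2)^2 * L  (cylinder volume)
Radius = 0.53/2 = 0.265 cm
V = pi * 0.265^2 * 20 = 4.4124 cm^3


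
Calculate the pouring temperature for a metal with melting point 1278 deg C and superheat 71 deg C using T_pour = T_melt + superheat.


Formula: T_pour = T_melt + Superheat
T_pour = 1278 + 71 = 1349 deg C

Final answer: 1349 deg C


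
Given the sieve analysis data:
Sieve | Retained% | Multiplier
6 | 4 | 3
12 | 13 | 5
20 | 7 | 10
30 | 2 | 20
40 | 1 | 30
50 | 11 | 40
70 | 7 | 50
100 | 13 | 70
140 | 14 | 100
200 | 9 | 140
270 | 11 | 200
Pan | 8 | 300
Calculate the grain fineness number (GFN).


Formula: GFN = sum(pct * multiplier) / sum(pct)
sum(pct * multiplier) = 9177
sum(pct) = 100
GFN = 9177 / 100 = 91.77

Final answer: 91.77


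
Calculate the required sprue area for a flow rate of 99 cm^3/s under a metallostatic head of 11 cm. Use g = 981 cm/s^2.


Formula: v = sqrt(2*g*h), A = Q/v
Velocity: v = sqrt(2 * 981 * 11) = sqrt(21582) = 146.9081 cm/s
Sprue area: A = Q / v = 99 / 146.9081 = 0.6739 cm^2

Final answer: 0.6739 cm^2


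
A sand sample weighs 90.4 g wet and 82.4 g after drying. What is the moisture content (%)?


Formula: MC = (W_wet - W_dry) / W_wet * 100
Water mass = 90.4 - 82.4 = 8.0 g
MC = 8.0 / 90.4 * 100 = 8.8496%

Final answer: 8.8496%


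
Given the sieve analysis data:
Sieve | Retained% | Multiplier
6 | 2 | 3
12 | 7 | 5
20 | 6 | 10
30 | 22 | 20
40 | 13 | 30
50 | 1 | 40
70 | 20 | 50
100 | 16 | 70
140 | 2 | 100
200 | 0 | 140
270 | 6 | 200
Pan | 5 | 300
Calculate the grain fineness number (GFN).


Formula: GFN = sum(pct * multiplier) / sum(pct)
sum(pct * multiplier) = 5991
sum(pct) = 100
GFN = 5991 / 100 = 59.91

Answer: 59.91


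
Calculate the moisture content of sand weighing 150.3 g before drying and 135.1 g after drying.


Formula: MC = (W_wet - W_dry) / W_wet * 100
Water mass = 150.3 - 135.1 = 15.2 g
MC = 15.2 / 150.3 * 100 = 10.1131%

Answer: 10.1131%


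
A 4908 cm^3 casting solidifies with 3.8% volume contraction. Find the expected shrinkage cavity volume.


Formula: V_shrink = V_casting * shrinkage_pct / 100
V_shrink = 4908 cm^3 * 3.8 / 100 = 186.5040 cm^3

Answer: 186.5040 cm^3


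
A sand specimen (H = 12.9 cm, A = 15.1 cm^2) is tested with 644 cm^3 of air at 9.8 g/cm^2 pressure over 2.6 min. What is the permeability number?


Formula: Permeability Number P = (V * H) / (p * A * t)
Numerator: V * H = 644 * 12.9 = 8307.6
Denominator: p * A * t = 9.8 * 15.1 * 2.6 = 384.748
P = 8307.6 / 384.748 = 21.5923

Final answer: 21.5923


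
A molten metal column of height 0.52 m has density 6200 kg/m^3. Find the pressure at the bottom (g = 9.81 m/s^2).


Formula: P = rho * g * h
rho * g = 6200 * 9.81 = 60822.0 N/m^3
P = 60822.0 * 0.52 = 31627.4400 Pa


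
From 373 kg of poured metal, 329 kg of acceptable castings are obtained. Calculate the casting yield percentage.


Formula: Casting Yield = (W_good / W_total) * 100
Yield = (329 kg / 373 kg) * 100 = 88.2038%


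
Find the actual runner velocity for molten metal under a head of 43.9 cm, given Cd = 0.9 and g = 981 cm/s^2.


Formula: v = Cd * sqrt(2 * g * h)  (Torricelli with discharge coefficient)
2*g*h = 2 * 981 * 43.9 = 86131.8 cm^2/s^2
sqrt(86131.8) = 293.48220 cm/s
v = 0.9 * 293.48220 = 264.1340 cm/s

Answer: 264.1340 cm/s


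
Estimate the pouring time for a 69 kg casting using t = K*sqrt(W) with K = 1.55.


Formula: t = K * sqrt(W)
sqrt(W) = sqrt(69) = 8.30662
t = 1.55 * 8.30662 = 12.8753 s

12.8753 s


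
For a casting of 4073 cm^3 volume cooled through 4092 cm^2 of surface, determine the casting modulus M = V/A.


Formula: Casting Modulus M = V / A
M = 4073 cm^3 / 4092 cm^2 = 0.9954 cm

Answer: 0.9954 cm


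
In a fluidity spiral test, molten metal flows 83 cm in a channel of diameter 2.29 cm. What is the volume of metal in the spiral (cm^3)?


Formula: V = pi * (d/2)^2 * L  (cylinder volume)
Radius = 2.29/2 = 1.145 cm
V = pi * 1.145^2 * 83 = 341.8526 cm^3


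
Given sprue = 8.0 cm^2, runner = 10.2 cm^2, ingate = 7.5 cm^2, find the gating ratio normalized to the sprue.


Sprue:Runner:Ingate = 1 : 10.2/8.0 : 7.5/8.0 = 1:1.28:0.94

1:1.28:0.94


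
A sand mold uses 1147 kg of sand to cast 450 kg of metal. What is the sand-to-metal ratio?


Formula: Sand-to-Metal Ratio = W_sand / W_metal
Ratio = 1147 kg / 450 kg = 2.5489

2.5489


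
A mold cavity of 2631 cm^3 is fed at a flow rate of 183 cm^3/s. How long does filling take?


Formula: t_fill = V_mold / Q_flow
t = 2631 cm^3 / 183 cm^3/s = 14.3770 s

Final answer: 14.3770 s


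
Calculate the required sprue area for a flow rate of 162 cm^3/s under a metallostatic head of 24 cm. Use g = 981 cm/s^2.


Formula: v = sqrt(2*g*h), A = Q/v
Velocity: v = sqrt(2 * 981 * 24) = sqrt(47088) = 216.9977 cm/s
Sprue area: A = Q / v = 162 / 216.9977 = 0.7466 cm^2

0.7466 cm^2


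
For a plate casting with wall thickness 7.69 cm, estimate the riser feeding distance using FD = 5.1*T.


Formula: FD = 5.1 * T  (riser feeding-distance rule)
FD = 5.1 * 7.69 cm = 39.2190 cm

Final answer: 39.2190 cm


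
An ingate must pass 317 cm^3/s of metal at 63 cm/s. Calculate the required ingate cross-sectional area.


Formula: A_ingate = Q / v  (continuity equation)
A = 317 cm^3/s / 63 cm/s = 5.0317 cm^2

Final answer: 5.0317 cm^2


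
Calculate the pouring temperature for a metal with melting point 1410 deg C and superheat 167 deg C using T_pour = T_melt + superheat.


Formula: T_pour = T_melt + Superheat
T_pour = 1410 + 167 = 1577 deg C


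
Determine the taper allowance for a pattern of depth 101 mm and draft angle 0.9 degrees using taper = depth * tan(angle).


Formula: taper = depth * tan(draft_angle)
tan(0.9 deg) = 0.0157093
taper = 101 mm * 0.0157093 = 1.5866 mm

Final answer: 1.5866 mm


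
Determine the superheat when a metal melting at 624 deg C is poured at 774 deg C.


Formula: Superheat = T_pour - T_melt
Superheat = 774 - 624 = 150 deg C

Answer: 150 deg C


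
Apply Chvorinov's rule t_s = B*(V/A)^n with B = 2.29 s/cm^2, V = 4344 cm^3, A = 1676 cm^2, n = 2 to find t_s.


Formula: t_s = B * (V/A)^n  (Chvorinov's rule, n=2)
Modulus M = V/A = 4344/1676 = 2.591885 cm
M^2 = 2.591885^2 = 6.717868 cm^2
t_s = 2.29 * 6.717868 = 15.3839 s


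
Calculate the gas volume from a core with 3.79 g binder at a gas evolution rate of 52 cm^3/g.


Formula: V_gas = W_binder * gas_evolution_rate
V = 3.79 g * 52 cm^3/g = 197.0800 cm^3

197.0800 cm^3


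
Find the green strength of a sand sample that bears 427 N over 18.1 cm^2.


Formula: Compressive Strength = Force / Area
Strength = 427 N / 18.1 cm^2 = 23.5912 N/cm^2


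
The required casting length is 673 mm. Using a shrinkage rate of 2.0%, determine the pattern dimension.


Formula: L_pattern = L_casting * (1 + shrinkage_rate/100)
Shrinkage factor = 1 + 2.0/100 = 1.02
L_pattern = 673 mm * 1.02 = 686.4600 mm

686.4600 mm


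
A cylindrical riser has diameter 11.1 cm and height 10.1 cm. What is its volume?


Formula: V = pi * (D/2)^2 * H  (cylinder volume)
Radius = D/2 = 11.1/2 = 5.55 cm
V = pi * 5.55^2 * 10.1 = 977.3660 cm^3

Final answer: 977.3660 cm^3


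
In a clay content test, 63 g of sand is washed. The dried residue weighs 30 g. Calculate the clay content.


Formula: Clay% = (W_total - W_washed) / W_total * 100
Clay mass = 63 - 30 = 33 g
Clay% = 33 / 63 * 100 = 52.3810%

52.3810%


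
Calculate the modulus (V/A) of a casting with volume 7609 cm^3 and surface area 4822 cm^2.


Formula: Casting Modulus M = V / A
M = 7609 cm^3 / 4822 cm^2 = 1.5780 cm

Final answer: 1.5780 cm


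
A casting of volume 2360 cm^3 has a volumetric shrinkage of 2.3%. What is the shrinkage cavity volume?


Formula: V_shrink = V_casting * shrinkage_pct / 100
V_shrink = 2360 cm^3 * 2.3 / 100 = 54.2800 cm^3


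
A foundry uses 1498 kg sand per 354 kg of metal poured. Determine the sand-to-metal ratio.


Formula: Sand-to-Metal Ratio = W_sand / W_metal
Ratio = 1498 kg / 354 kg = 4.2316

Answer: 4.2316


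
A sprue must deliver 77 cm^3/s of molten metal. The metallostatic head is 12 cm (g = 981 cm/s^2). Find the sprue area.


Formula: v = sqrt(2*g*h), A = Q/v
Velocity: v = sqrt(2 * 981 * 12) = sqrt(23544) = 153.4405 cm/s
Sprue area: A = Q / v = 77 / 153.4405 = 0.5018 cm^2

Answer: 0.5018 cm^2


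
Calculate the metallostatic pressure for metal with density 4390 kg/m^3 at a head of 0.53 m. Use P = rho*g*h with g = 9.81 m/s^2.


Formula: P = rho * g * h
rho * g = 4390 * 9.81 = 43065.9 N/m^3
P = 43065.9 * 0.53 = 22824.9270 Pa

Final answer: 22824.9270 Pa


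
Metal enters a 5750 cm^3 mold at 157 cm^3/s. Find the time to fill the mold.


Formula: t_fill = V_mold / Q_flow
t = 5750 cm^3 / 157 cm^3/s = 36.6242 s


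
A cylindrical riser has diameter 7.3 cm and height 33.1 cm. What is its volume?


Formula: V = pi * (D/2)^2 * H  (cylinder volume)
Radius = D/2 = 7.3/2 = 3.65 cm
V = pi * 3.65^2 * 33.1 = 1385.3630 cm^3

Answer: 1385.3630 cm^3


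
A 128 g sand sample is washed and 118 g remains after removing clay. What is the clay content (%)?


Formula: Clay% = (W_total - W_washed) / W_total * 100
Clay mass = 128 - 118 = 10 g
Clay% = 10 / 128 * 100 = 7.8125%

Final answer: 7.8125%


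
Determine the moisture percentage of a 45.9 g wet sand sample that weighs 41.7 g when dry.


Formula: MC = (W_wet - W_dry) / W_wet * 100
Water mass = 45.9 - 41.7 = 4.2 g
MC = 4.2 / 45.9 * 100 = 9.1503%


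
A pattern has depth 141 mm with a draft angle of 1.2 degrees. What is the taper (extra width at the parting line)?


Formula: taper = depth * tan(draft_angle)
tan(1.2 deg) = 0.0209470
taper = 141 mm * 0.0209470 = 2.9535 mm


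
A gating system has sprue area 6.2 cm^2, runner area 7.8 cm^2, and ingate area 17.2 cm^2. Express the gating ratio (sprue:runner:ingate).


Sprue:Runner:Ingate = 1 : 7.8/6.2 : 17.2/6.2 = 1:1.26:2.77

Answer: 1:1.26:2.77


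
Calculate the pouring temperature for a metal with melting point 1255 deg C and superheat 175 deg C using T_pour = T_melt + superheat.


Formula: T_pour = T_melt + Superheat
T_pour = 1255 + 175 = 1430 deg C

1430 deg C


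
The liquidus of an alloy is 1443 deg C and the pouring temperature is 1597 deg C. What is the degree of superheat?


Formula: Superheat = T_pour - T_melt
Superheat = 1597 - 1443 = 154 deg C


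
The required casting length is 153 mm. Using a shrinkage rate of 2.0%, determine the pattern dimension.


Formula: L_pattern = L_casting * (1 + shrinkage_rate/100)
Shrinkage factor = 1 + 2.0/100 = 1.02
L_pattern = 153 mm * 1.02 = 156.0600 mm


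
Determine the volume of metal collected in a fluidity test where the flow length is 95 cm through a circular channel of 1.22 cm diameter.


Formula: V = pi * (d/2)^2 * L  (cylinder volume)
Radius = 1.22/2 = 0.61 cm
V = pi * 0.61^2 * 95 = 111.0537 cm^3


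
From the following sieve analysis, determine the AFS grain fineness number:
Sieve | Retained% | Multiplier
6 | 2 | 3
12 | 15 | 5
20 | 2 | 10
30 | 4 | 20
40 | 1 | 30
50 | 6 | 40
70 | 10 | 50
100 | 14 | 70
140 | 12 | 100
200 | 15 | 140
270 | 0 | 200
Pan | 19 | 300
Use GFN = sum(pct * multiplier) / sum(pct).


Formula: GFN = sum(pct * multiplier) / sum(pct)
sum(pct * multiplier) = 10931
sum(pct) = 100
GFN = 10931 / 100 = 109.31

109.31


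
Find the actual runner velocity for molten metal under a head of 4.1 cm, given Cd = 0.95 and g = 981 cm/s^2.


Formula: v = Cd * sqrt(2 * g * h)  (Torricelli with discharge coefficient)
2*g*h = 2 * 981 * 4.1 = 8044.2 cm^2/s^2
sqrt(8044.2) = 89.68946 cm/s
v = 0.95 * 89.68946 = 85.2050 cm/s


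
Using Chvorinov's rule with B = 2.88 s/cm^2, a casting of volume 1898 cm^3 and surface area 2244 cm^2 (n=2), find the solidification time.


Formula: t_s = B * (V/A)^n  (Chvorinov's rule, n=2)
Modulus M = V/A = 1898/2244 = 0.845811 cm
M^2 = 0.845811^2 = 0.715396 cm^2
t_s = 2.88 * 0.715396 = 2.0603 s

Answer: 2.0603 s


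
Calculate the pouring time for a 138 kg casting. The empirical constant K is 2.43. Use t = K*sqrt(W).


Formula: t = K * sqrt(W)
sqrt(W) = sqrt(138) = 11.74734
t = 2.43 * 11.74734 = 28.5460 s

Answer: 28.5460 s


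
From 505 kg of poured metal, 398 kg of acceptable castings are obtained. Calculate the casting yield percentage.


Formula: Casting Yield = (W_good / W_total) * 100
Yield = (398 kg / 505 kg) * 100 = 78.8119%


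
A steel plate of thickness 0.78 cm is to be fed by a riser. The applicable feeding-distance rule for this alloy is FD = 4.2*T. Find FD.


Formula: FD = 4.2 * T  (riser feeding-distance rule)
FD = 4.2 * 0.78 cm = 3.2760 cm

Answer: 3.2760 cm


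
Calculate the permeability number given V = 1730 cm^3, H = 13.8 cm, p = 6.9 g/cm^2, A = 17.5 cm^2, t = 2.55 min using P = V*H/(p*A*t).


Formula: Permeability Number P = (V * H) / (p * A * t)
Numerator: V * H = 1730 * 13.8 = 23874.0
Denominator: p * A * t = 6.9 * 17.5 * 2.55 = 307.9125
P = 23874.0 / 307.9125 = 77.5350

77.5350


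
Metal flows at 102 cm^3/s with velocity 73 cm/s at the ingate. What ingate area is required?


Formula: A_ingate = Q / v  (continuity equation)
A = 102 cm^3/s / 73 cm/s = 1.3973 cm^2

Answer: 1.3973 cm^2


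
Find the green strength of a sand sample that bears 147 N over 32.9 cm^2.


Formula: Compressive Strength = Force / Area
Strength = 147 N / 32.9 cm^2 = 4.4681 N/cm^2


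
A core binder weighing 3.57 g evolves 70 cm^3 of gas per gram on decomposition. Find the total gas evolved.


Formula: V_gas = W_binder * gas_evolution_rate
V = 3.57 g * 70 cm^3/g = 249.9000 cm^3

Answer: 249.9000 cm^3


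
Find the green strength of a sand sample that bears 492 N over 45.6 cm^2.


Formula: Compressive Strength = Force / Area
Strength = 492 N / 45.6 cm^2 = 10.7895 N/cm^2

10.7895 N/cm^2


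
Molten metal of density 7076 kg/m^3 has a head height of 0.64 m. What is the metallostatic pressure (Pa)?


Formula: P = rho * g * h
rho * g = 7076 * 9.81 = 69415.56 N/m^3
P = 69415.56 * 0.64 = 44425.9584 Pa

Final answer: 44425.9584 Pa


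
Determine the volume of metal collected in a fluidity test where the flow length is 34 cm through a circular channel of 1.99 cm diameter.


Formula: V = pi * (d/2)^2 * L  (cylinder volume)
Radius = 1.99/2 = 0.995 cm
V = pi * 0.995^2 * 34 = 105.7487 cm^3


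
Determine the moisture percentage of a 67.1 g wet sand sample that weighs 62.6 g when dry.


Formula: MC = (W_wet - W_dry) / W_wet * 100
Water mass = 67.1 - 62.6 = 4.5 g
MC = 4.5 / 67.1 * 100 = 6.7064%

Final answer: 6.7064%


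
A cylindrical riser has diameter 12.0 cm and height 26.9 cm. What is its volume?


Formula: V = pi * (D/2)^2 * H  (cylinder volume)
Radius = D/2 = 12.0/2 = 6.0 cm
V = pi * 6.0^2 * 26.9 = 3042.3183 cm^3

3042.3183 cm^3


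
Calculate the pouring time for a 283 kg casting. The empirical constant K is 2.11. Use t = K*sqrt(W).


Formula: t = K * sqrt(W)
sqrt(W) = sqrt(283) = 16.82260
t = 2.11 * 16.82260 = 35.4957 s


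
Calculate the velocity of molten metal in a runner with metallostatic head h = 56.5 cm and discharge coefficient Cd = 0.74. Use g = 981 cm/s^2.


Formula: v = Cd * sqrt(2 * g * h)  (Torricelli with discharge coefficient)
2*g*h = 2 * 981 * 56.5 = 110853.0 cm^2/s^2
sqrt(110853.0) = 332.94594 cm/s
v = 0.74 * 332.94594 = 246.3800 cm/s

Final answer: 246.3800 cm/s


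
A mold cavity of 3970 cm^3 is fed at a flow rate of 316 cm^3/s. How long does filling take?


Formula: t_fill = V_mold / Q_flow
t = 3970 cm^3 / 316 cm^3/s = 12.5633 s


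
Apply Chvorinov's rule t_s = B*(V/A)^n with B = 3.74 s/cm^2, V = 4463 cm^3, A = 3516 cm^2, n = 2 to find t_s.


Formula: t_s = B * (V/A)^n  (Chvorinov's rule, n=2)
Modulus M = V/A = 4463/3516 = 1.269340 cm
M^2 = 1.269340^2 = 1.611224 cm^2
t_s = 3.74 * 1.611224 = 6.0260 s

Answer: 6.0260 s


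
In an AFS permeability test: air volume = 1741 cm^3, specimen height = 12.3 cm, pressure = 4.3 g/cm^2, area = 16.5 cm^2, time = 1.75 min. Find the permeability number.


Formula: Permeability Number P = (V * H) / (p * A * t)
Numerator: V * H = 1741 * 12.3 = 21414.3
Denominator: p * A * t = 4.3 * 16.5 * 1.75 = 124.1625
P = 21414.3 / 124.1625 = 172.4699

Final answer: 172.4699


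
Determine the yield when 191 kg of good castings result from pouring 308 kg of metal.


Formula: Casting Yield = (W_good / W_total) * 100
Yield = (191 kg / 308 kg) * 100 = 62.0130%


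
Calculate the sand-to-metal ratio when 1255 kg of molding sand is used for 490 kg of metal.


Formula: Sand-to-Metal Ratio = W_sand / W_metal
Ratio = 1255 kg / 490 kg = 2.5612

Final answer: 2.5612


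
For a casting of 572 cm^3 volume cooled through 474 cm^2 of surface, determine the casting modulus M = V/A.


Formula: Casting Modulus M = V / A
M = 572 cm^3 / 474 cm^2 = 1.2068 cm

Answer: 1.2068 cm


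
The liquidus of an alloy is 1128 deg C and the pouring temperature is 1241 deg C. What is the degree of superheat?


Formula: Superheat = T_pour - T_melt
Superheat = 1241 - 1128 = 113 deg C

Final answer: 113 deg C


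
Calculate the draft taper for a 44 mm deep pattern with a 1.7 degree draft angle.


Formula: taper = depth * tan(draft_angle)
tan(1.7 deg) = 0.0296793
taper = 44 mm * 0.0296793 = 1.3059 mm


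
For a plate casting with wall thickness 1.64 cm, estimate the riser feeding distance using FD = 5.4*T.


Formula: FD = 5.4 * T  (riser feeding-distance rule)
FD = 5.4 * 1.64 cm = 8.8560 cm


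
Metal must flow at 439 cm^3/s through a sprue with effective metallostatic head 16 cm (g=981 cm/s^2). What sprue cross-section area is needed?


Formula: v = sqrt(2*g*h), A = Q/v
Velocity: v = sqrt(2 * 981 * 16) = sqrt(31392) = 177.1779 cm/s
Sprue area: A = Q / v = 439 / 177.1779 = 2.4777 cm^2

Answer: 2.4777 cm^2


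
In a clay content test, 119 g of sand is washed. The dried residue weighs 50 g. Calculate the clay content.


Formula: Clay% = (W_total - W_washed) / W_total * 100
Clay mass = 119 - 50 = 69 g
Clay% = 69 / 119 * 100 = 57.9832%

Final answer: 57.9832%


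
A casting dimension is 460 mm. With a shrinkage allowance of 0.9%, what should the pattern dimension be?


Formula: L_pattern = L_casting * (1 + shrinkage_rate/100)
Shrinkage factor = 1 + 0.9/100 = 1.009
L_pattern = 460 mm * 1.009 = 464.1400 mm

Answer: 464.1400 mm


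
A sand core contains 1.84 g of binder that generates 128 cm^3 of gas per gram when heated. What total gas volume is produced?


Formula: V_gas = W_binder * gas_evolution_rate
V = 1.84 g * 128 cm^3/g = 235.5200 cm^3


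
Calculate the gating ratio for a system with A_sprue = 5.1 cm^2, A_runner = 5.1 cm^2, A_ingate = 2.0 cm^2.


Sprue:Runner:Ingate = 1 : 5.1/5.1 : 2.0/5.1 = 1:1.00:0.39


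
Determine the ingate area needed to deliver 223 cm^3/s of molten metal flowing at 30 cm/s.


Formula: A_ingate = Q / v  (continuity equation)
A = 223 cm^3/s / 30 cm/s = 7.4333 cm^2

Answer: 7.4333 cm^2


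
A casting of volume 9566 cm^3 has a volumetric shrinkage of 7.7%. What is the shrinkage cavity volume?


Formula: V_shrink = V_casting * shrinkage_pct / 100
V_shrink = 9566 cm^3 * 7.7 / 100 = 736.5820 cm^3

Answer: 736.5820 cm^3


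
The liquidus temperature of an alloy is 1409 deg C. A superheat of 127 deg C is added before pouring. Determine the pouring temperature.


Formula: T_pour = T_melt + Superheat
T_pour = 1409 + 127 = 1536 deg C

Answer: 1536 deg C


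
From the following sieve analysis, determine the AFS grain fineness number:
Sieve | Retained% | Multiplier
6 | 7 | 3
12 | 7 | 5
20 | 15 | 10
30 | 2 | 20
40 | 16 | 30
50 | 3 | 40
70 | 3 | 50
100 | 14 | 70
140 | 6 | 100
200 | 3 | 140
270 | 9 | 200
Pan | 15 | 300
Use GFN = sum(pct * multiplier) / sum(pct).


Formula: GFN = sum(pct * multiplier) / sum(pct)
sum(pct * multiplier) = 9296
sum(pct) = 100
GFN = 9296 / 100 = 92.96

Final answer: 92.96


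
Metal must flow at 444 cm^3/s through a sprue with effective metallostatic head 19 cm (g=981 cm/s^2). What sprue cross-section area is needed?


Formula: v = sqrt(2*g*h), A = Q/v
Velocity: v = sqrt(2 * 981 * 19) = sqrt(37278) = 193.0751 cm/s
Sprue area: A = Q / v = 444 / 193.0751 = 2.2996 cm^2

2.2996 cm^2


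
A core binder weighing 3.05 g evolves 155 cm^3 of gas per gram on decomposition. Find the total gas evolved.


Formula: V_gas = W_binder * gas_evolution_rate
V = 3.05 g * 155 cm^3/g = 472.7500 cm^3

Answer: 472.7500 cm^3


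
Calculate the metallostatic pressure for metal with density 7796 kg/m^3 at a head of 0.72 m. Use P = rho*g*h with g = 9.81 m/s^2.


Formula: P = rho * g * h
rho * g = 7796 * 9.81 = 76478.76 N/m^3
P = 76478.76 * 0.72 = 55064.7072 Pa

Final answer: 55064.7072 Pa


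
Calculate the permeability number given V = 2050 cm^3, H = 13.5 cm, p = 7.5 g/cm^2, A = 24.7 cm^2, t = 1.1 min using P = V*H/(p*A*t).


Formula: Permeability Number P = (V * H) / (p * A * t)
Numerator: V * H = 2050 * 13.5 = 27675.0
Denominator: p * A * t = 7.5 * 24.7 * 1.1 = 203.775
P = 27675.0 / 203.775 = 135.8116

Answer: 135.8116
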